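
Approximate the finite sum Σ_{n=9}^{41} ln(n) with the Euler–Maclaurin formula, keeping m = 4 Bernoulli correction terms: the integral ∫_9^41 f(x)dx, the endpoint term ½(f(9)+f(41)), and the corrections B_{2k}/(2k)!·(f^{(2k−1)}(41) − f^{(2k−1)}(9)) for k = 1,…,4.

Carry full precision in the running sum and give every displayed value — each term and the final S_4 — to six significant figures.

Integral: ∫_9^41 ln(x) dx = 100.481.
½[f(9) + f(41)] = ½[2.19722 + 3.71357] = 2.95540.
Integral + boundary = 103.437.
Correction k=1: B_{2}/2! · (f^{(1)}(41) − f^{(1)}(9)) = 1/12 · (0.0243902 − 0.111111) = -0.00722674.
After k=1: 103.430.
Correction k=2: B_{4}/4! · (f^{(3)}(41) − f^{(3)}(9)) = −1/720 · (2.90187e-05 − 0.00274348) = 3.77009e-06.
After k=2: 103.430.
Correction k=3: B_{6}/6! · (f^{(5)}(41) − f^{(5)}(9)) = 1/30240 · (2.07153e-07 − 0.000406442) = -1.34337e-08.
After k=3: 103.430.
Correction k=4: B_{8}/8! · (f^{(7)}(41) − f^{(7)}(9)) = −1/1209600 · (3.69697e-09 − 0.000150534) = 1.24446e-10.

S_4 ≈ 103.430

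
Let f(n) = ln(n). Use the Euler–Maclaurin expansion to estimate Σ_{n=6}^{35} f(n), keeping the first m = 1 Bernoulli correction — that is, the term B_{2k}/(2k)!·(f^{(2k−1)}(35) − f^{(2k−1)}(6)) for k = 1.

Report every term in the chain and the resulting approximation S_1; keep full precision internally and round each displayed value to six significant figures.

S_1 ≈ 87.3487

Integral: ∫_6^35 ln(x) dx = 84.6866.
Endpoint term: (f(6) + f(35))/2 = (1.79176 + 3.55535)/2 = 2.67355.
Running total after boundary: 87.3602.
Order-1 term: 1/12 · (0.0285714 − 0.166667) = -0.0115079.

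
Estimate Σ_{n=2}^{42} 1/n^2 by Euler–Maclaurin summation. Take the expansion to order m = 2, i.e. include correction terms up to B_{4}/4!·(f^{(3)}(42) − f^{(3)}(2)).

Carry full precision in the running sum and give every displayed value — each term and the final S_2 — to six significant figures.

S_2 ≈ 0.621263

∫_2^42 1/x^2 dx evaluates to 0.476190.
Endpoint term: (f(2) + f(42))/2 = (0.250000 + 0.000566893)/2 = 0.125283.
Integral + boundary = 0.601474.
k=1: B_{2}/(2)! × [f^{(1)}(42) − f^{(1)}(2)] = 1/12 × (-2.69949e-05 − (-0.250000)) = 0.0208311.
After k=1: 0.622305.
k=2: B_{4}/(4)! × [f^{(3)}(42) − f^{(3)}(2)] = −1/720 × (-1.83639e-07 − (-0.750000)) = -0.00104167.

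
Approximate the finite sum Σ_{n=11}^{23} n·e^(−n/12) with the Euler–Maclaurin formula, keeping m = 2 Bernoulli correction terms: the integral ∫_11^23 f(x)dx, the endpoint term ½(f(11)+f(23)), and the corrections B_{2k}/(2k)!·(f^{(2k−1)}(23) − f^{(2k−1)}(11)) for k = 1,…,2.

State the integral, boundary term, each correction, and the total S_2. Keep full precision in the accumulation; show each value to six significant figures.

S_2 ≈ 52.4548

The integral term ∫_11^23 x·e^(−x/12) dx = 48.5780.
Endpoint term: (f(11) + f(23))/2 = (4.39835 + 3.38322)/2 = 3.89078.
So far: 52.4688.
k=1: B_{2}/(2)! × [f^{(1)}(23) − f^{(1)}(11)] = 1/12 × (-0.134838 − 0.0333208) = -0.0140133.
Running total after k=1: 52.4548.
k=2: B_{4}/(4)! × [f^{(3)}(23) − f^{(3)}(11)] = −1/720 × (0.00110663 − 0.00578486) = 6.49755e-06.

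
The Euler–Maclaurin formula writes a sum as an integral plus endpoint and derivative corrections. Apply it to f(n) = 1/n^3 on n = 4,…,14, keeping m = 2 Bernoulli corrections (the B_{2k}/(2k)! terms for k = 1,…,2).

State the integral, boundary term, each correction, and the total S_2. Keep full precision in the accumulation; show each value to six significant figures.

∫_4^14 1/x^3 dx evaluates to 0.0286990.
Boundary: ½(f(4) + f(14)) = ½(0.0156250 + 0.000364431) = 0.00799472.
Integral + boundary = 0.0366937.
k=1: B_{2}/(2)! × [f^{(1)}(14) − f^{(1)}(4)] = 1/12 × (-7.80925e-05 − (-0.0117188)) = 0.000970055.
Running total after k=1: 0.0376638.
k=2: B_{4}/(4)! × [f^{(3)}(14) − f^{(3)}(4)] = −1/720 × (-7.96862e-06 − (-0.0146484)) = -2.03340e-05.

S_2 ≈ 0.0376434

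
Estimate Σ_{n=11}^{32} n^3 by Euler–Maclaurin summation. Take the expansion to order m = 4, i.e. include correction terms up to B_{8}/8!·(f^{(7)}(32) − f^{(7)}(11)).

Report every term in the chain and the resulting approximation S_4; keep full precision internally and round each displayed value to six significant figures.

Integral: ∫_11^32 x^3 dx = 258484.
½[f(11) + f(32)] = ½[1331.00 + 32768.0] = 17049.5.
Integral + boundary = 275533.
Correction k=1: B_{2}/2! · (f^{(1)}(32) − f^{(1)}(11)) = 1/12 · (3072.00 − 363.000) = 225.750.
After k=1: 275759.
Correction k=2: B_{4}/4! · (f^{(3)}(32) − f^{(3)}(11)) = −1/720 · (6.00000 − 6.00000) = 0.00000.
After k=2: 275759.
Correction k=3: B_{6}/6! · (f^{(5)}(32) − f^{(5)}(11)) = 1/30240 · (0.00000 − 0.00000) = 0.00000.
After k=3: 275759.
Correction k=4: B_{8}/8! · (f^{(7)}(32) − f^{(7)}(11)) = −1/1209600 · (0.00000 − 0.00000) = 0.00000.

S_4 ≈ 275759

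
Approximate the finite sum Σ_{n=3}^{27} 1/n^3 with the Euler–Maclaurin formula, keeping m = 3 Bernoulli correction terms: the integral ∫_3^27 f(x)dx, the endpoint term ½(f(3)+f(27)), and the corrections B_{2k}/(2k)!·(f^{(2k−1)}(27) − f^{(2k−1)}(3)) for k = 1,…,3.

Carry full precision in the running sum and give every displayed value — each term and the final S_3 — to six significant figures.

∫_3^27 1/x^3 dx evaluates to 0.0548697.
Boundary: ½(f(3) + f(27)) = ½(0.0370370 + 5.08053e-05) = 0.0185439.
Integral + boundary = 0.0734136.
Correction k=1: B_{2}/2! · (f^{(1)}(27) − f^{(1)}(3)) = 1/12 · (-5.64503e-06 − (-0.0370370)) = 0.00308595.
After k=1: 0.0764996.
Correction k=2: B_{4}/4! · (f^{(3)}(27) − f^{(3)}(3)) = −1/720 · (-1.54870e-07 − (-0.0823045)) = -0.000114312.
After k=2: 0.0763852.
Correction k=3: B_{6}/6! · (f^{(5)}(27) − f^{(5)}(3)) = 1/30240 · (-8.92258e-09 − (-0.384088)) = 1.27013e-05.

S_3 ≈ 0.0763979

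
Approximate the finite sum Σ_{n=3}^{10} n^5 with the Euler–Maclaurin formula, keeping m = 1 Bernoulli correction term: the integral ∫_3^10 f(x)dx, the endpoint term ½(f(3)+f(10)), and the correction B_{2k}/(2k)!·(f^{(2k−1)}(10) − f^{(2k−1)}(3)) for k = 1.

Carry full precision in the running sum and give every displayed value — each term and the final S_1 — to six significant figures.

The integral term ∫_3^10 x^5 dx = 166545.
Endpoint term: (f(3) + f(10))/2 = (243.000 + 100000)/2 = 50121.5.
Running total after boundary: 216667.
Correction k=1: B_{2}/2! · (f^{(1)}(10) − f^{(1)}(3)) = 1/12 · (50000.0 − 405.000) = 4132.92.

S_1 ≈ 220800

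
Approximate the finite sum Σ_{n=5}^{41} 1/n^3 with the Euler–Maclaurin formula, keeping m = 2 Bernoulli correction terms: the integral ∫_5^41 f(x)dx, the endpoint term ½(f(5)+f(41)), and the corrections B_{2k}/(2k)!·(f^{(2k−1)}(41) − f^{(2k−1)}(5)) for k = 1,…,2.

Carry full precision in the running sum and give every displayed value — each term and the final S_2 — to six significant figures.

S_2 ≈ 0.0241044

∫_5^41 1/x^3 dx evaluates to 0.0197026.
Boundary: ½(f(5) + f(41)) = ½(0.00800000 + 1.45094e-05) = 0.00400725.
So far: 0.0237098.
Correction k=1: B_{2}/2! · (f^{(1)}(41) − f^{(1)}(5)) = 1/12 · (-1.06166e-06 − (-0.00480000)) = 0.000399912.
Partial sum through k=1: 0.0241097.
Correction k=2: B_{4}/4! · (f^{(3)}(41) − f^{(3)}(5)) = −1/720 · (-1.26313e-08 − (-0.00384000)) = -5.33332e-06.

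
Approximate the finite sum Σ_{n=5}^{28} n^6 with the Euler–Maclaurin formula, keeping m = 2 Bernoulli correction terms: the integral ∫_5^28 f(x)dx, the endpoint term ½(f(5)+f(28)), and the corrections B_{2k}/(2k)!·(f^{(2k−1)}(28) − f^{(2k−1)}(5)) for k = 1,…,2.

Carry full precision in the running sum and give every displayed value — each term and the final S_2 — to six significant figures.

S_2 ≈ 2.17710e+09

Integral: ∫_5^28 x^6 dx = 1.92755e+09.
½[f(5) + f(28)] = ½[15625.0 + 4.81890e+08] = 2.40953e+08.
Running total after boundary: 2.16850e+09.
Correction k=1: B_{2}/2! · (f^{(1)}(28) − f^{(1)}(5)) = 1/12 · (1.03262e+08 − 18750.0) = 8.60362e+06.
After k=1: 2.17711e+09.
Correction k=2: B_{4}/4! · (f^{(3)}(28) − f^{(3)}(5)) = −1/720 · (2.63424e+06 − 15000.0) = -3637.83.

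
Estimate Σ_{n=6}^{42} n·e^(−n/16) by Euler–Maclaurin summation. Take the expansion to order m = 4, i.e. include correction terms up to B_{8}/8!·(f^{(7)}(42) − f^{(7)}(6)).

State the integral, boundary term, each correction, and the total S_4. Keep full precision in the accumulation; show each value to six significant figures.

∫_6^42 x·e^(−x/16) dx evaluates to 174.702.
Boundary: ½(f(6) + f(42)) = ½(4.12374 + 3.04247) = 3.58310.
So far: 178.285.
k=1: B_{2}/(2)! × [f^{(1)}(42) − f^{(1)}(6)] = 1/12 × (-0.117715 − 0.429556) = -0.0456059.
After k=1: 178.239.
k=2: B_{4}/(4)! × [f^{(3)}(42) − f^{(3)}(6)] = −1/720 × (0.000106113 − 0.00704740) = 9.64068e-06.
After k=2: 178.239.
k=3: B_{6}/(6)! × [f^{(5)}(42) − f^{(5)}(6)] = 1/30240 × (2.62519e-06 − 4.85033e-05) = -1.51713e-09.
After k=3: 178.239.
k=4: B_{8}/(8)! × [f^{(7)}(42) − f^{(7)}(6)] = −1/1209600 × (1.88901e-08 − 2.71397e-07) = 2.08753e-13.

S_4 ≈ 178.239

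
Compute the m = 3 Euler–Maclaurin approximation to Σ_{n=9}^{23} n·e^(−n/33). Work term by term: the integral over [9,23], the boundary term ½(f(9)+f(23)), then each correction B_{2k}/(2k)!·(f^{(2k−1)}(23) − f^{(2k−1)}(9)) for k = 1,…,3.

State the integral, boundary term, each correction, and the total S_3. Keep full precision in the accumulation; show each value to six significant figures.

∫_9^23 x·e^(−x/33) dx evaluates to 134.688.
½[f(9) + f(23)] = ½[6.85170 + 11.4561] = 9.15391.
Running total after boundary: 143.842.
Order-1 term: 1/12 · (0.150937 − 0.553673) = -0.0335613.
Partial sum through k=1: 143.808.
Order-2 term: −1/720 · (0.00105337 − 0.00190659) = 1.18502e-06.
Partial sum through k=2: 143.808.
Order-3 term: 1/30240 · (1.80729e-06 − 3.03467e-06) = -4.05877e-11.

S_3 ≈ 143.808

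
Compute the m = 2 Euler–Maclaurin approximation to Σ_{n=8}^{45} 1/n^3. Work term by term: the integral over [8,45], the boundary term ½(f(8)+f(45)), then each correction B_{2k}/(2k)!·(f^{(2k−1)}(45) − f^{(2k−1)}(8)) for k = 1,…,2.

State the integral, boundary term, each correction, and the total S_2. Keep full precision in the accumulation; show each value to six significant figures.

S_2 ≈ 0.00860829

∫_8^45 1/x^3 dx evaluates to 0.00756559.
Endpoint term: (f(8) + f(45))/2 = (0.00195312 + 1.09739e-05)/2 = 0.000982049.
Running total after boundary: 0.00854764.
Order-1 term: 1/12 · (-7.31596e-07 − (-0.000732422)) = 6.09742e-05.
Running total after k=1: 0.00860861.
Order-2 term: −1/720 · (-7.22564e-09 − (-0.000228882)) = -3.17881e-07.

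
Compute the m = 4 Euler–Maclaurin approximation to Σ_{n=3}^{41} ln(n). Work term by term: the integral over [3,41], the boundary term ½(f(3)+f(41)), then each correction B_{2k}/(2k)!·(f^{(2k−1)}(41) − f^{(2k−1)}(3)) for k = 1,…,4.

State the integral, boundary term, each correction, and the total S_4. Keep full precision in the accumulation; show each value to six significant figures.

∫_3^41 ln(x) dx evaluates to 110.961.
Endpoint term: (f(3) + f(41))/2 = (1.09861 + 3.71357)/2 = 2.40609.
So far: 113.367.
k=1: B_{2}/(2)! × [f^{(1)}(41) − f^{(1)}(3)] = 1/12 × (0.0243902 − 0.333333) = -0.0257453.
Running total after k=1: 113.341.
k=2: B_{4}/(4)! × [f^{(3)}(41) − f^{(3)}(3)] = −1/720 × (2.90187e-05 − 0.0740741) = 0.000102840.
Running total after k=2: 113.341.
k=3: B_{6}/(6)! × [f^{(5)}(41) − f^{(5)}(3)] = 1/30240 × (2.07153e-07 − 0.0987654) = -3.26605e-06.
Running total after k=3: 113.341.
k=4: B_{8}/(8)! × [f^{(7)}(41) − f^{(7)}(3)] = −1/1209600 × (3.69697e-09 − 0.329218) = 2.72171e-07.

S_4 ≈ 113.341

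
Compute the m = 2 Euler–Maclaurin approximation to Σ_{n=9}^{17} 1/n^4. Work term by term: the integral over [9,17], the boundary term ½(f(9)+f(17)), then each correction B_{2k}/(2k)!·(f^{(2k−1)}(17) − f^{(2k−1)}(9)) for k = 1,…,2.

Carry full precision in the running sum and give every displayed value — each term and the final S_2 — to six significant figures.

S_2 ≈ 0.000476970

∫_9^17 1/x^4 dx evaluates to 0.000389400.
Boundary: ½(f(9) + f(17)) = ½(0.000152416 + 1.19730e-05) = 8.21944e-05.
So far: 0.000471595.
Order-1 term: 1/12 · (-2.81719e-06 − (-6.77404e-05)) = 5.41026e-06.
Running total after k=1: 0.000477005.
Order-2 term: −1/720 · (-2.92441e-07 − (-2.50890e-05)) = -3.44397e-08.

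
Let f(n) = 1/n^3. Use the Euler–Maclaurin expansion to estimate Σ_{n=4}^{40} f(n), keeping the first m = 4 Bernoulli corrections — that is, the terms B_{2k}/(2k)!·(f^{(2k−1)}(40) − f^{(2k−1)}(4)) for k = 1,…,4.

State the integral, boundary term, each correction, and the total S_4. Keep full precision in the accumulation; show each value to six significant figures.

Integral: ∫_4^40 1/x^3 dx = 0.0309375.
½[f(4) + f(40)] = ½[0.0156250 + 1.56250e-05] = 0.00782031.
So far: 0.0387578.
Correction k=1: B_{2}/2! · (f^{(1)}(40) − f^{(1)}(4)) = 1/12 · (-1.17187e-06 − (-0.0117188)) = 0.000976465.
Partial sum through k=1: 0.0397343.
Correction k=2: B_{4}/4! · (f^{(3)}(40) − f^{(3)}(4)) = −1/720 · (-1.46484e-08 − (-0.0146484)) = -2.03450e-05.
Partial sum through k=2: 0.0397139.
Correction k=3: B_{6}/6! · (f^{(5)}(40) − f^{(5)}(4)) = 1/30240 · (-3.84521e-10 − (-0.0384521)) = 1.27157e-06.
Partial sum through k=3: 0.0397152.
Correction k=4: B_{8}/8! · (f^{(7)}(40) − f^{(7)}(4)) = −1/1209600 · (-1.73035e-11 − (-0.173035)) = -1.43051e-07.

S_4 ≈ 0.0397151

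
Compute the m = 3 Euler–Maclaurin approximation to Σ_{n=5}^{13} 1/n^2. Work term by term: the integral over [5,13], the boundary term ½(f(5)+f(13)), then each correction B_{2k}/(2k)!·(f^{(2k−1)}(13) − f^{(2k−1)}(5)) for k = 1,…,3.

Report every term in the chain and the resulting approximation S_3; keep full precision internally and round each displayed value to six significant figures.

Integral: ∫_5^13 1/x^2 dx = 0.123077.
½[f(5) + f(13)] = ½[0.0400000 + 0.00591716] = 0.0229586.
So far: 0.146036.
Correction k=1: B_{2}/2! · (f^{(1)}(13) − f^{(1)}(5)) = 1/12 · (-0.000910332 − (-0.0160000)) = 0.00125747.
Partial sum through k=1: 0.147293.
Correction k=2: B_{4}/4! · (f^{(3)}(13) − f^{(3)}(5)) = −1/720 · (-6.46390e-05 − (-0.00768000)) = -1.05769e-05.
Partial sum through k=2: 0.147282.
Correction k=3: B_{6}/6! · (f^{(5)}(13) − f^{(5)}(5)) = 1/30240 · (-1.14744e-05 − (-0.00921600)) = 3.04382e-07.

S_3 ≈ 0.147283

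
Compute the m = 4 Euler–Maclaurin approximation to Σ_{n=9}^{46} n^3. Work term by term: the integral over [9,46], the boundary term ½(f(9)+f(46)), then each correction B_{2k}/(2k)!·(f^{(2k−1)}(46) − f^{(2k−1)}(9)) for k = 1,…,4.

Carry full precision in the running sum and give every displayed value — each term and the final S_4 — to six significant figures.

S_4 ≈ 1.16726e+06

Integral: ∫_9^46 x^3 dx = 1.11772e+06.
½[f(9) + f(46)] = ½[729.000 + 97336.0] = 49032.5.
So far: 1.16676e+06.
Order-1 term: 1/12 · (6348.00 − 243.000) = 508.750.
Partial sum through k=1: 1.16726e+06.
Order-2 term: −1/720 · (6.00000 − 6.00000) = 0.00000.
Partial sum through k=2: 1.16726e+06.
Order-3 term: 1/30240 · (0.00000 − 0.00000) = 0.00000.
Partial sum through k=3: 1.16726e+06.
Order-4 term: −1/1209600 · (0.00000 − 0.00000) = 0.00000.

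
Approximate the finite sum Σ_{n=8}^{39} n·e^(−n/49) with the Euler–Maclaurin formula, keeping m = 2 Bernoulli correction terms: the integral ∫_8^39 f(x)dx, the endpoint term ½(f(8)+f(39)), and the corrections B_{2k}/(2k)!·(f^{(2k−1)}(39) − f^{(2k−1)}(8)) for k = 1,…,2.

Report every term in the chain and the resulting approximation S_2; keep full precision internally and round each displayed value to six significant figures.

Integral: ∫_8^39 x·e^(−x/49) dx = 426.848.
Endpoint term: (f(8) + f(39))/2 = (6.79493 + 17.5955)/2 = 12.1952.
Integral + boundary = 439.043.
Order-1 term: 1/12 · (0.0920748 − 0.710694) = -0.0515516.
After k=1: 438.992.
Order-2 term: −1/720 · (0.000414164 − 0.00100351) = 8.18535e-07.

S_2 ≈ 438.992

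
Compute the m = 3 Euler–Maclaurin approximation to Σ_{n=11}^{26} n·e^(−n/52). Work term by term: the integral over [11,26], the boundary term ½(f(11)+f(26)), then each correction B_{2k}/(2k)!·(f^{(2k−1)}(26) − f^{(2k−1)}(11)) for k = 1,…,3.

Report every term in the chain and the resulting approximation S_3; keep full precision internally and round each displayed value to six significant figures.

The integral term ∫_11^26 x·e^(−x/52) dx = 191.303.
Endpoint term: (f(11) + f(26))/2 = (8.90272 + 15.7698)/2 = 12.3363.
Running total after boundary: 203.640.
Order-1 term: 1/12 · (0.303265 − 0.638132) = -0.0279056.
Partial sum through k=1: 203.612.
Order-2 term: −1/720 · (0.000560772 − 0.000834618) = 3.80343e-07.
Partial sum through k=2: 203.612.
Order-3 term: 1/30240 · (3.73295e-07 − 5.30045e-07) = -5.18354e-12.

S_3 ≈ 203.612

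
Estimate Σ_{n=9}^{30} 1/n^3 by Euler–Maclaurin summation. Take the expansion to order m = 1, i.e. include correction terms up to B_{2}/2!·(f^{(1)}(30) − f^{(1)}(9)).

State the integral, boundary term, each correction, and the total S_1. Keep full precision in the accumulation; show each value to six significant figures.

Integral: ∫_9^30 1/x^3 dx = 0.00561728.
Boundary: ½(f(9) + f(30)) = ½(0.00137174 + 3.70370e-05) = 0.000704390.
Integral + boundary = 0.00632167.
Correction k=1: B_{2}/2! · (f^{(1)}(30) − f^{(1)}(9)) = 1/12 · (-3.70370e-06 − (-0.000457247)) = 3.77953e-05.

S_1 ≈ 0.00635947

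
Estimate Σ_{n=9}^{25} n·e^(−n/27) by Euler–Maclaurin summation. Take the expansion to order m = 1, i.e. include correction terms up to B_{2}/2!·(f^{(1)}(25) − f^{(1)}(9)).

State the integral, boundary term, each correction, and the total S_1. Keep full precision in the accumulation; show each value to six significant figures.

∫_9^25 x·e^(−x/27) dx evaluates to 140.254.
½[f(9) + f(25)] = ½[6.44878 + 9.90411] = 8.17645.
Integral + boundary = 148.430.
Correction k=1: B_{2}/2! · (f^{(1)}(25) − f^{(1)}(9)) = 1/12 · (0.0293455 − 0.477688) = -0.0373618.

S_1 ≈ 148.393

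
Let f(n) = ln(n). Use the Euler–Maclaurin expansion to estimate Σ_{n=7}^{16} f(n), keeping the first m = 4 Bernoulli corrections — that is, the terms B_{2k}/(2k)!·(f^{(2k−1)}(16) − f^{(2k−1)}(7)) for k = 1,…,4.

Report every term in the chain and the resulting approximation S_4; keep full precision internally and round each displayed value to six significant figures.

S_4 ≈ 24.0926

∫_7^16 ln(x) dx evaluates to 21.7400.
½[f(7) + f(16)] = ½[1.94591 + 2.77259] = 2.35925.
Running total after boundary: 24.0993.
Correction k=1: B_{2}/2! · (f^{(1)}(16) − f^{(1)}(7)) = 1/12 · (0.0625000 − 0.142857) = -0.00669643.
After k=1: 24.0926.
Correction k=2: B_{4}/4! · (f^{(3)}(16) − f^{(3)}(7)) = −1/720 · (0.000488281 − 0.00583090) = 7.42031e-06.
After k=2: 24.0926.
Correction k=3: B_{6}/6! · (f^{(5)}(16) − f^{(5)}(7)) = 1/30240 · (2.28882e-05 − 0.00142798) = -4.64646e-08.
After k=3: 24.0926.
Correction k=4: B_{8}/8! · (f^{(7)}(16) − f^{(7)}(7)) = −1/1209600 · (2.68221e-06 − 0.000874271) = 7.20560e-10.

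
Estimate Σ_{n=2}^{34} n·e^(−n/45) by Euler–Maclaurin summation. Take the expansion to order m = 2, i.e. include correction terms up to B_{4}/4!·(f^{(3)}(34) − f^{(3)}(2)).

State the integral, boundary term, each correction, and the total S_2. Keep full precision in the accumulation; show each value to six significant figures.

Integral: ∫_2^34 x·e^(−x/45) dx = 353.099.
Endpoint term: (f(2) + f(34))/2 = (1.91306 + 15.9715)/2 = 8.94227.
Running total after boundary: 362.041.
k=1: B_{2}/(2)! × [f^{(1)}(34) − f^{(1)}(2)] = 1/12 × (0.114828 − 0.914016) = -0.0665991.
Partial sum through k=1: 361.974.
k=2: B_{4}/(4)! × [f^{(3)}(34) − f^{(3)}(2)] = −1/720 × (0.000520655 − 0.00139609) = 1.21588e-06.

S_2 ≈ 361.974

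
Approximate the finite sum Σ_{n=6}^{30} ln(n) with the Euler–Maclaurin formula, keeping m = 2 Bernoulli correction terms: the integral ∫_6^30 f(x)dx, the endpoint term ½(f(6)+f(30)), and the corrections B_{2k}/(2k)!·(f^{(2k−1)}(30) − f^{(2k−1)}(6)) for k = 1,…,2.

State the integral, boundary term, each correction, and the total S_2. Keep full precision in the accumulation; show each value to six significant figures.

S_2 ≈ 69.8707

Integral: ∫_6^30 ln(x) dx = 67.2854.
Boundary: ½(f(6) + f(30)) = ½(1.79176 + 3.40120) = 2.59648.
Running total after boundary: 69.8818.
Order-1 term: 1/12 · (0.0333333 − 0.166667) = -0.0111111.
Running total after k=1: 69.8707.
Order-2 term: −1/720 · (7.40741e-05 − 0.00925926) = 1.27572e-05.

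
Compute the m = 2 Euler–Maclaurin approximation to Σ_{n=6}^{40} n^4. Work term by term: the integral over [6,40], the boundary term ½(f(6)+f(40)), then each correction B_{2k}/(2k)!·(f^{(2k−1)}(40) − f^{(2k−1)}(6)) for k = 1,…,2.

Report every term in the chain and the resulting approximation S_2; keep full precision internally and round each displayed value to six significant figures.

The integral term ∫_6^40 x^4 dx = 2.04784e+07.
½[f(6) + f(40)] = ½[1296.00 + 2.56000e+06] = 1.28065e+06.
So far: 2.17591e+07.
k=1: B_{2}/(2)! × [f^{(1)}(40) − f^{(1)}(6)] = 1/12 × (256000 − 864.000) = 21261.3.
After k=1: 2.17804e+07.
k=2: B_{4}/(4)! × [f^{(3)}(40) − f^{(3)}(6)] = −1/720 × (960.000 − 144.000) = -1.13333.

S_2 ≈ 2.17804e+07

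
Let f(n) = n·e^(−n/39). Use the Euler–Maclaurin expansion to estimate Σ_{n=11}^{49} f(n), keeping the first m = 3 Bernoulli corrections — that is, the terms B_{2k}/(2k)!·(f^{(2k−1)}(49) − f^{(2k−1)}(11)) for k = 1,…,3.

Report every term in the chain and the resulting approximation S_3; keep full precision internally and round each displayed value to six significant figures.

∫_11^49 x·e^(−x/39) dx evaluates to 493.757.
½[f(11) + f(49)] = ½[8.29659 + 13.9490] = 11.1228.
Running total after boundary: 504.880.
Correction k=1: B_{2}/2! · (f^{(1)}(49) − f^{(1)}(11)) = 1/12 · (-0.0729934 − 0.541502) = -0.0512080.
Running total after k=1: 504.828.
Correction k=2: B_{4}/4! · (f^{(3)}(49) − f^{(3)}(11)) = −1/720 · (0.000326335 − 0.00134778) = 1.41867e-06.
Running total after k=2: 504.828.
Correction k=3: B_{6}/6! · (f^{(5)}(49) − f^{(5)}(11)) = 1/30240 · (4.60657e-07 − 1.53816e-06) = -3.56317e-11.

S_3 ≈ 504.828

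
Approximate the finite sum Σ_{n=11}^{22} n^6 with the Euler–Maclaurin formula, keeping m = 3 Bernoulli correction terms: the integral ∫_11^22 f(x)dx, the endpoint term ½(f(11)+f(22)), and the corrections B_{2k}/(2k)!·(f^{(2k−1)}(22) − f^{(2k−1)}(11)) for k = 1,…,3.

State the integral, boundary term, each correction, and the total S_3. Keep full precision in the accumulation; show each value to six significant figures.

S_3 ≈ 4.13623e+08

Integral: ∫_11^22 x^6 dx = 3.53553e+08.
Boundary: ½(f(11) + f(22)) = ½(1.77156e+06 + 1.13380e+08) = 5.75757e+07.
So far: 4.11129e+08.
k=1: B_{2}/(2)! × [f^{(1)}(22) − f^{(1)}(11)] = 1/12 × (3.09218e+07 − 966306) = 2.49629e+06.
After k=1: 4.13625e+08.
k=2: B_{4}/(4)! × [f^{(3)}(22) − f^{(3)}(11)] = −1/720 × (1.27776e+06 − 159720) = -1552.83.
After k=2: 4.13623e+08.
k=3: B_{6}/(6)! × [f^{(5)}(22) − f^{(5)}(11)] = 1/30240 × (15840.0 − 7920.00) = 0.261905.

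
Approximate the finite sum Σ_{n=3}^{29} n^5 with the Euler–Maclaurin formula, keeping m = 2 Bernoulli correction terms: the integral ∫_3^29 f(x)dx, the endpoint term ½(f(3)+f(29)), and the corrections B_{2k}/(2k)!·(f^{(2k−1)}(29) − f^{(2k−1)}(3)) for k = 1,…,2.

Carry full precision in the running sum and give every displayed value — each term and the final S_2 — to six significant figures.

Integral: ∫_3^29 x^5 dx = 9.91371e+07.
Boundary: ½(f(3) + f(29)) = ½(243.000 + 2.05111e+07) = 1.02557e+07.
Integral + boundary = 1.09393e+08.
Order-1 term: 1/12 · (3.53640e+06 − 405.000) = 294667.
Partial sum through k=1: 1.09687e+08.
Order-2 term: −1/720 · (50460.0 − 540.000) = -69.3333.

S_2 ≈ 1.09687e+08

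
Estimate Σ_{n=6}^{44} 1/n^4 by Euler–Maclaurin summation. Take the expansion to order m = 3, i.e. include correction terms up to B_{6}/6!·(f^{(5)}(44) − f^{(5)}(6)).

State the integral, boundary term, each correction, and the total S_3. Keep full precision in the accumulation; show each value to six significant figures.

S_3 ≈ 0.00196752

The integral term ∫_6^44 1/x^4 dx = 0.00153930.
Boundary: ½(f(6) + f(44)) = ½(0.000771605 + 2.66802e-07) = 0.000385936.
Running total after boundary: 0.00192523.
Correction k=1: B_{2}/2! · (f^{(1)}(44) − f^{(1)}(6)) = 1/12 · (-2.42547e-08 − (-0.000514403)) = 4.28649e-05.
Running total after k=1: 0.00196810.
Correction k=2: B_{4}/4! · (f^{(3)}(44) − f^{(3)}(6)) = −1/720 · (-3.75848e-10 − (-0.000428669)) = -5.95374e-07.
Running total after k=2: 0.00196750.
Correction k=3: B_{6}/6! · (f^{(5)}(44) − f^{(5)}(6)) = 1/30240 · (-1.08716e-11 − (-0.000666819)) = 2.20509e-08.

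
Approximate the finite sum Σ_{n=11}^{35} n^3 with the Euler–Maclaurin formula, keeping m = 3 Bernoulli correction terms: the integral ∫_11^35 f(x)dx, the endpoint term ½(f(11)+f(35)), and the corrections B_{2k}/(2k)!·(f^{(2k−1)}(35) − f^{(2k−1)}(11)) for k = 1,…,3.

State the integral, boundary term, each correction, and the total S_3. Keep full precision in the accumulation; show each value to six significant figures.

S_3 ≈ 393875

The integral term ∫_11^35 x^3 dx = 371496.
Endpoint term: (f(11) + f(35))/2 = (1331.00 + 42875.0)/2 = 22103.0.
Running total after boundary: 393599.
Correction k=1: B_{2}/2! · (f^{(1)}(35) − f^{(1)}(11)) = 1/12 · (3675.00 − 363.000) = 276.000.
Partial sum through k=1: 393875.
Correction k=2: B_{4}/4! · (f^{(3)}(35) − f^{(3)}(11)) = −1/720 · (6.00000 − 6.00000) = 0.00000.
Partial sum through k=2: 393875.
Correction k=3: B_{6}/6! · (f^{(5)}(35) − f^{(5)}(11)) = 1/30240 · (0.00000 − 0.00000) = 0.00000.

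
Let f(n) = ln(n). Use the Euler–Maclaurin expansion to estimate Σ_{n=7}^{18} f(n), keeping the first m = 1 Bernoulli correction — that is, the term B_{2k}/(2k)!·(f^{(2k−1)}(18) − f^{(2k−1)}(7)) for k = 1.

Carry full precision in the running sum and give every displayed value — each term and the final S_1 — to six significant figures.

S_1 ≈ 29.8162

∫_7^18 ln(x) dx evaluates to 27.4053.
Endpoint term: (f(7) + f(18))/2 = (1.94591 + 2.89037)/2 = 2.41814.
So far: 29.8235.
Order-1 term: 1/12 · (0.0555556 − 0.142857) = -0.00727513.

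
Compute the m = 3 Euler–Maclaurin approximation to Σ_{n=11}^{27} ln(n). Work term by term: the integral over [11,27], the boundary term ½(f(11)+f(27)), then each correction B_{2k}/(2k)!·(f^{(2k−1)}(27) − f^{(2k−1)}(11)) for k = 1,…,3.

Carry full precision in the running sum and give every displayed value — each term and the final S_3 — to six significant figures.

S_3 ≈ 49.4531

∫_11^27 ln(x) dx evaluates to 46.6107.
Boundary: ½(f(11) + f(27)) = ½(2.39790 + 3.29584) = 2.84687.
So far: 49.4576.
Order-1 term: 1/12 · (0.0370370 − 0.0909091) = -0.00448934.
After k=1: 49.4531.
Order-2 term: −1/720 · (0.000101611 − 0.00150263) = 1.94586e-06.
After k=2: 49.4531.
Order-3 term: 1/30240 · (1.67260e-06 − 0.000149021) = -4.87264e-09.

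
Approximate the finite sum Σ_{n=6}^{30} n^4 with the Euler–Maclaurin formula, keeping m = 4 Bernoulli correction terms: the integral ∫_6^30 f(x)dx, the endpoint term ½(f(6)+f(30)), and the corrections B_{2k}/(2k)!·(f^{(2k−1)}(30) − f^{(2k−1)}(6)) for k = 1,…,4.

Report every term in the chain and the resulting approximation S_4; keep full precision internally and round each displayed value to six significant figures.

S_4 ≈ 5.27302e+06

∫_6^30 x^4 dx evaluates to 4.85844e+06.
Boundary: ½(f(6) + f(30)) = ½(1296.00 + 810000) = 405648.
So far: 5.26409e+06.
Order-1 term: 1/12 · (108000 − 864.000) = 8928.00.
After k=1: 5.27302e+06.
Order-2 term: −1/720 · (720.000 − 144.000) = -0.800000.
After k=2: 5.27302e+06.
Order-3 term: 1/30240 · (0.00000 − 0.00000) = 0.00000.
After k=3: 5.27302e+06.
Order-4 term: −1/1209600 · (0.00000 − 0.00000) = 0.00000.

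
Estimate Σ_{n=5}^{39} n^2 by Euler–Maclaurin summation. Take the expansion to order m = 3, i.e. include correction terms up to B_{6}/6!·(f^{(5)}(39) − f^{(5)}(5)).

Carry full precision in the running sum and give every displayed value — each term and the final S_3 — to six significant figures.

The integral term ∫_5^39 x^2 dx = 19731.3.
Endpoint term: (f(5) + f(39))/2 = (25.0000 + 1521.00)/2 = 773.000.
Integral + boundary = 20504.3.
Order-1 term: 1/12 · (78.0000 − 10.0000) = 5.66667.
Partial sum through k=1: 20510.0.
Order-2 term: −1/720 · (0.00000 − 0.00000) = 0.00000.
Partial sum through k=2: 20510.0.
Order-3 term: 1/30240 · (0.00000 − 0.00000) = 0.00000.

S_3 ≈ 20510.0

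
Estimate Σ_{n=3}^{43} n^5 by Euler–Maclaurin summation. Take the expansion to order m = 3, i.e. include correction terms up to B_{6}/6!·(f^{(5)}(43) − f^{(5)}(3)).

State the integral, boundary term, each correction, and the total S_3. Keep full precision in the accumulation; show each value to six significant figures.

The integral term ∫_3^43 x^5 dx = 1.05356e+09.
Endpoint term: (f(3) + f(43))/2 = (243.000 + 1.47008e+08)/2 = 7.35043e+07.
Running total after boundary: 1.12706e+09.
k=1: B_{2}/(2)! × [f^{(1)}(43) − f^{(1)}(3)] = 1/12 × (1.70940e+07 − 405.000) = 1.42447e+06.
Partial sum through k=1: 1.12849e+09.
k=2: B_{4}/(4)! × [f^{(3)}(43) − f^{(3)}(3)] = −1/720 × (110940 − 540.000) = -153.333.
Partial sum through k=2: 1.12849e+09.
k=3: B_{6}/(6)! × [f^{(5)}(43) − f^{(5)}(3)] = 1/30240 × (120.000 − 120.000) = 0.00000.

S_3 ≈ 1.12849e+09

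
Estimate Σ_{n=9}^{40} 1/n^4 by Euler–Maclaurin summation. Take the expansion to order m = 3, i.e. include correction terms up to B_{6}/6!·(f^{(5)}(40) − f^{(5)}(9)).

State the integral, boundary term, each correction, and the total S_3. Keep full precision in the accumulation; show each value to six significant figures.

S_3 ≈ 0.000534050

The integral term ∫_9^40 1/x^4 dx = 0.000452039.
½[f(9) + f(40)] = ½[0.000152416 + 3.90625e-07] = 7.64032e-05.
Running total after boundary: 0.000528442.
k=1: B_{2}/(2)! × [f^{(1)}(40) − f^{(1)}(9)] = 1/12 × (-3.90625e-08 − (-6.77404e-05)) = 5.64177e-06.
Running total after k=1: 0.000534084.
k=2: B_{4}/(4)! × [f^{(3)}(40) − f^{(3)}(9)] = −1/720 × (-7.32422e-10 − (-2.50890e-05)) = -3.48448e-08.
Running total after k=2: 0.000534049.
k=3: B_{6}/(6)! × [f^{(5)}(40) − f^{(5)}(9)] = 1/30240 × (-2.56348e-11 − (-1.73455e-05)) = 5.73594e-10.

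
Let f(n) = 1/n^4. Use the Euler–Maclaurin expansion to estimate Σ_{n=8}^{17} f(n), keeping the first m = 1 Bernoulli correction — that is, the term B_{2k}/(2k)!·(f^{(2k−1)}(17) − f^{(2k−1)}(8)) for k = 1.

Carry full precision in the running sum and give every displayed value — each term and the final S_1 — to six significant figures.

The integral term ∫_8^17 1/x^4 dx = 0.000583194.
½[f(8) + f(17)] = ½[0.000244141 + 1.19730e-05] = 0.000128057.
Integral + boundary = 0.000711251.
k=1: B_{2}/(2)! × [f^{(1)}(17) − f^{(1)}(8)] = 1/12 × (-2.81719e-06 − (-0.000122070)) = 9.93776e-06.

S_1 ≈ 0.000721189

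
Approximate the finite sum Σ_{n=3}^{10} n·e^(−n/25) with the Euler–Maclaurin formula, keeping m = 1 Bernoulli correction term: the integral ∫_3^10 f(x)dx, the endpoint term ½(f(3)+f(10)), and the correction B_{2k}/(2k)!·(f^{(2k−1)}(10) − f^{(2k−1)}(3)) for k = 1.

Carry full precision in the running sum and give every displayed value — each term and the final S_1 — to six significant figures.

∫_3^10 x·e^(−x/25) dx evaluates to 34.3143.
Boundary: ½(f(3) + f(10)) = ½(2.66076 + 6.70320) = 4.68198.
So far: 38.9962.
Correction k=1: B_{2}/2! · (f^{(1)}(10) − f^{(1)}(3)) = 1/12 · (0.402192 − 0.780490) = -0.0315248.

S_1 ≈ 38.9647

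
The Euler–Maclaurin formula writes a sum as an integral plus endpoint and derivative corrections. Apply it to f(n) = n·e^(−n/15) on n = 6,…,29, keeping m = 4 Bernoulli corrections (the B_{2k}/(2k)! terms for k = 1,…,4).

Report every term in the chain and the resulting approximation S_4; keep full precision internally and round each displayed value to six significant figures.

S_4 ≈ 119.736

∫_6^29 x·e^(−x/15) dx evaluates to 115.672.
Boundary: ½(f(6) + f(29)) = ½(4.02192 + 4.19529) = 4.10861.
So far: 119.780.
Order-1 term: 1/12 · (-0.135021 − 0.402192) = -0.0447677.
Running total after k=1: 119.736.
Order-2 term: −1/720 · (0.000685820 − 0.00774592) = 9.80570e-06.
Running total after k=2: 119.736.
Order-3 term: 1/30240 · (8.76326e-06 − 6.09081e-05) = -1.72437e-09.
Running total after k=3: 119.736.
Order-4 term: −1/1209600 · (6.43486e-08 − 3.88399e-07) = 2.67899e-13.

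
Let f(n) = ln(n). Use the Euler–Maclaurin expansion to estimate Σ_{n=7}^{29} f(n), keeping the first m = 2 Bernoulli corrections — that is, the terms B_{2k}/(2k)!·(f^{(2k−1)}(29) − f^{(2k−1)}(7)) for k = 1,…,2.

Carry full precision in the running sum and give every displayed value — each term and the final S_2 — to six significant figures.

S_2 ≈ 64.6778

Integral: ∫_7^29 ln(x) dx = 62.0302.
½[f(7) + f(29)] = ½[1.94591 + 3.36730] = 2.65660.
So far: 64.6868.
Correction k=1: B_{2}/2! · (f^{(1)}(29) − f^{(1)}(7)) = 1/12 · (0.0344828 − 0.142857) = -0.00903120.
After k=1: 64.6778.
Correction k=2: B_{4}/4! · (f^{(3)}(29) − f^{(3)}(7)) = −1/720 · (8.20042e-05 − 0.00583090) = 7.98458e-06.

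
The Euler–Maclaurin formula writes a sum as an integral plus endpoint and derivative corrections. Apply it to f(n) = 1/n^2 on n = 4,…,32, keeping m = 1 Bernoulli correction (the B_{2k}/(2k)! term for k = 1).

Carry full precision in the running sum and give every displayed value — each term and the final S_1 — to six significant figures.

∫_4^32 1/x^2 dx evaluates to 0.218750.
Boundary: ½(f(4) + f(32)) = ½(0.0625000 + 0.000976562) = 0.0317383.
Integral + boundary = 0.250488.
Correction k=1: B_{2}/2! · (f^{(1)}(32) − f^{(1)}(4)) = 1/12 · (-6.10352e-05 − (-0.0312500)) = 0.00259908.

S_1 ≈ 0.253087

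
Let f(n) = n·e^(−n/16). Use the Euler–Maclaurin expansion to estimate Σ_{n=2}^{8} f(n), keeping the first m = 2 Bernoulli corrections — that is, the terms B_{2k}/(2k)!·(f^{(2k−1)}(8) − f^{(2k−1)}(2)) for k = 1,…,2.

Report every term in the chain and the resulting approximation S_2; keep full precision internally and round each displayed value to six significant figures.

S_2 ≈ 24.5209

The integral term ∫_2^8 x·e^(−x/16) dx = 21.2513.
Boundary: ½(f(2) + f(8)) = ½(1.76499 + 4.85225) = 3.30862.
So far: 24.5600.
k=1: B_{2}/(2)! × [f^{(1)}(8) − f^{(1)}(2)] = 1/12 × (0.303265 − 0.772185) = -0.0390766.
After k=1: 24.5209.
k=2: B_{4}/(4)! × [f^{(3)}(8) − f^{(3)}(2)] = −1/720 × (0.00592315 − 0.00991085) = 5.53848e-06.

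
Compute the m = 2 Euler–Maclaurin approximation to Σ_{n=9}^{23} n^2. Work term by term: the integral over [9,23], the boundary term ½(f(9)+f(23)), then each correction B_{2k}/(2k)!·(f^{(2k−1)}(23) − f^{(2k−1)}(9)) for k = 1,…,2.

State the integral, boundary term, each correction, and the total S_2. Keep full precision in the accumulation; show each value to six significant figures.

Integral: ∫_9^23 x^2 dx = 3812.67.
Boundary: ½(f(9) + f(23)) = ½(81.0000 + 529.000) = 305.000.
Integral + boundary = 4117.67.
k=1: B_{2}/(2)! × [f^{(1)}(23) − f^{(1)}(9)] = 1/12 × (46.0000 − 18.0000) = 2.33333.
Partial sum through k=1: 4120.00.
k=2: B_{4}/(4)! × [f^{(3)}(23) − f^{(3)}(9)] = −1/720 × (0.00000 − 0.00000) = 0.00000.

S_2 ≈ 4120.00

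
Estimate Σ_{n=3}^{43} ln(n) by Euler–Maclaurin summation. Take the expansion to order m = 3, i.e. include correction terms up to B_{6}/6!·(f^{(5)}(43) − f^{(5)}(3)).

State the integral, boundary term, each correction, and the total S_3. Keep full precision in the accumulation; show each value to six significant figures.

The integral term ∫_3^43 ln(x) dx = 118.436.
Endpoint term: (f(3) + f(43))/2 = (1.09861 + 3.76120)/2 = 2.42991.
Running total after boundary: 120.866.
Order-1 term: 1/12 · (0.0232558 − 0.333333) = -0.0258398.
After k=1: 120.840.
Order-2 term: −1/720 · (2.51550e-05 − 0.0740741) = 0.000102846.
After k=2: 120.840.
Order-3 term: 1/30240 · (1.63256e-07 − 0.0987654) = -3.26605e-06.

S_3 ≈ 120.840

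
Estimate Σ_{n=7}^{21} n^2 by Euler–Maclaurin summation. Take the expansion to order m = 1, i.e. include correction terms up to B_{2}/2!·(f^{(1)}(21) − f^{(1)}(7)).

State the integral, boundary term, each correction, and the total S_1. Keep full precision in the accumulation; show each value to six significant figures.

The integral term ∫_7^21 x^2 dx = 2972.67.
½[f(7) + f(21)] = ½[49.0000 + 441.000] = 245.000.
Integral + boundary = 3217.67.
Order-1 term: 1/12 · (42.0000 − 14.0000) = 2.33333.

S_1 ≈ 3220.00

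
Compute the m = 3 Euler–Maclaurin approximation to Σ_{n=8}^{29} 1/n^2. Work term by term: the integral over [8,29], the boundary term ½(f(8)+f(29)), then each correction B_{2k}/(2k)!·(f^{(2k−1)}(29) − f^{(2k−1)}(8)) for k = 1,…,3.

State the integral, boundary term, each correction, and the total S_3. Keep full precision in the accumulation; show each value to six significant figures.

S_3 ≈ 0.0992420

∫_8^29 1/x^2 dx evaluates to 0.0905172.
Endpoint term: (f(8) + f(29))/2 = (0.0156250 + 0.00118906)/2 = 0.00840703.
So far: 0.0989243.
Correction k=1: B_{2}/2! · (f^{(1)}(29) − f^{(1)}(8)) = 1/12 · (-8.20042e-05 − (-0.00390625)) = 0.000318687.
After k=1: 0.0992430.
Correction k=2: B_{4}/4! · (f^{(3)}(29) − f^{(3)}(8)) = −1/720 · (-1.17010e-06 − (-0.000732422)) = -1.01563e-06.
After k=2: 0.0992419.
Correction k=3: B_{6}/6! · (f^{(5)}(29) − f^{(5)}(8)) = 1/30240 · (-4.17394e-08 − (-0.000343323)) = 1.13519e-08.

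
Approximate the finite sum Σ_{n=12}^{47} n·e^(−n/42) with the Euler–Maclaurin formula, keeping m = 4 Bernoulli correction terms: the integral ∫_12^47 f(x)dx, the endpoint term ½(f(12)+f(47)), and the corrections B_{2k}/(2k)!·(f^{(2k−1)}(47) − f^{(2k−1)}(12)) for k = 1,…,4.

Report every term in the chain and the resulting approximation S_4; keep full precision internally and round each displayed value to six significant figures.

Integral: ∫_12^47 x·e^(−x/42) dx = 483.555.
Endpoint term: (f(12) + f(47))/2 = (9.01773 + 15.3498)/2 = 12.1837.
Integral + boundary = 495.738.
Correction k=1: B_{2}/2! · (f^{(1)}(47) − f^{(1)}(12)) = 1/12 · (-0.0388798 − 0.536769) = -0.0479708.
Partial sum through k=1: 495.690.
Correction k=2: B_{4}/4! · (f^{(3)}(47) − f^{(3)}(12)) = −1/720 · (0.000348243 − 0.00115631) = 1.12231e-06.
Partial sum through k=2: 495.690.
Correction k=3: B_{6}/6! · (f^{(5)}(47) − f^{(5)}(12)) = 1/30240 · (4.07329e-07 − 1.13850e-06) = -2.41791e-11.
Partial sum through k=3: 495.690.
Correction k=4: B_{8}/8! · (f^{(7)}(47) − f^{(7)}(12)) = −1/1209600 · (3.49909e-10 − 9.19221e-10) = 4.70661e-16.

S_4 ≈ 495.690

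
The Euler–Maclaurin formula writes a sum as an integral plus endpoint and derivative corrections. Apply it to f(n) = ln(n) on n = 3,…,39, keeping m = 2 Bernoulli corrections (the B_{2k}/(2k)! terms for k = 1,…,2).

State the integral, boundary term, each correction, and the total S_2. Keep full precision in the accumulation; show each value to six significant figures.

S_2 ≈ 105.939

The integral term ∫_3^39 ln(x) dx = 103.583.
½[f(3) + f(39)] = ½[1.09861 + 3.66356] = 2.38109.
Running total after boundary: 105.964.
k=1: B_{2}/(2)! × [f^{(1)}(39) − f^{(1)}(3)] = 1/12 × (0.0256410 − 0.333333) = -0.0256410.
After k=1: 105.939.
k=2: B_{4}/(4)! × [f^{(3)}(39) − f^{(3)}(3)] = −1/720 × (3.37160e-05 − 0.0740741) = 0.000102834.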